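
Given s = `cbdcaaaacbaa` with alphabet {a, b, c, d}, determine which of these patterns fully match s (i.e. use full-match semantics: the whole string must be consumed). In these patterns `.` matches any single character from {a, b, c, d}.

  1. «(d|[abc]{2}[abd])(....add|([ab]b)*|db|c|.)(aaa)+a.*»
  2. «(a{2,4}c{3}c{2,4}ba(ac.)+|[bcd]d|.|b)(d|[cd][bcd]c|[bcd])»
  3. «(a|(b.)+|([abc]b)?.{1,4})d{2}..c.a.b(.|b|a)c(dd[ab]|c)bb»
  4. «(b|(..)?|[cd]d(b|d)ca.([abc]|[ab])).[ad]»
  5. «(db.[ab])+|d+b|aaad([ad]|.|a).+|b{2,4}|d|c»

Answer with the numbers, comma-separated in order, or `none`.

1 → match
2 → no match
3 → no match — must end with `bb`
4 → no match
5 → no match

1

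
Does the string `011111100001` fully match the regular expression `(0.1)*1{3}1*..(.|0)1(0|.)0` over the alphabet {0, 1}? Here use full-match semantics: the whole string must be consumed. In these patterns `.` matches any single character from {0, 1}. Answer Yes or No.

Every match must end with `0`, but `011111100001` does not.

No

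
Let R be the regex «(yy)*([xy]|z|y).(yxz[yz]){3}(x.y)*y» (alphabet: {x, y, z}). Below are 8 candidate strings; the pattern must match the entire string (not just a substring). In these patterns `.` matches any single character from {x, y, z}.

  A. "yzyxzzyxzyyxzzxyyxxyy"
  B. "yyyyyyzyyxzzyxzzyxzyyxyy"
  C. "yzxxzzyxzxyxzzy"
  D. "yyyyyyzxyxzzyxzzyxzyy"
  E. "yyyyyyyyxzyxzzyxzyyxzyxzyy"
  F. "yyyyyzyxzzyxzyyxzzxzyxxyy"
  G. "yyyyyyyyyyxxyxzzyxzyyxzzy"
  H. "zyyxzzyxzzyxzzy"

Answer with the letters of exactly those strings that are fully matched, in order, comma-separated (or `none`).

A → match
B → no match
C → no match
D → match
E → match
F → match
G → match
H → match

A, D, E, F, G, H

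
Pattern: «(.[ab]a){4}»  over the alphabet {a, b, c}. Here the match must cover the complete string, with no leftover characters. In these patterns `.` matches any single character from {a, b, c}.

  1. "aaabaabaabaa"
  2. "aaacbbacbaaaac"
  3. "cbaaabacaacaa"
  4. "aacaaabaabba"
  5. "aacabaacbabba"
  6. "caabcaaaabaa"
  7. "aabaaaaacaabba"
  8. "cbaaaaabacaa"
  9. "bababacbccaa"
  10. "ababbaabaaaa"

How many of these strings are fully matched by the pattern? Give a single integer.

1 → match
2 → no match — must end with "a"
3 → no match
4 → no match
5 → no match
6 → no match
7 → no match
8 → match
9 → no match
10 → match
Total matched: 3

3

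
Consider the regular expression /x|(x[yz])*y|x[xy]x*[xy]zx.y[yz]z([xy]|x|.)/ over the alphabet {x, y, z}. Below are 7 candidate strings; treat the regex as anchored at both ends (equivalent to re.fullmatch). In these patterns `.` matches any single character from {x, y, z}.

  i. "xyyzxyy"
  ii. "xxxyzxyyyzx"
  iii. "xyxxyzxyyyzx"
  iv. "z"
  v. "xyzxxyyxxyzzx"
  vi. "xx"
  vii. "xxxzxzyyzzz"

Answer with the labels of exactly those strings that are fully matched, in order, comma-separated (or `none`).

i → no match
ii → match
iii → match
iv → no match
v → no match
vi → no match
vii → no match

ii, iii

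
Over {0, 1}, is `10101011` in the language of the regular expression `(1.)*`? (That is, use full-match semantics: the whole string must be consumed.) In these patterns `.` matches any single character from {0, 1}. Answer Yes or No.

Yes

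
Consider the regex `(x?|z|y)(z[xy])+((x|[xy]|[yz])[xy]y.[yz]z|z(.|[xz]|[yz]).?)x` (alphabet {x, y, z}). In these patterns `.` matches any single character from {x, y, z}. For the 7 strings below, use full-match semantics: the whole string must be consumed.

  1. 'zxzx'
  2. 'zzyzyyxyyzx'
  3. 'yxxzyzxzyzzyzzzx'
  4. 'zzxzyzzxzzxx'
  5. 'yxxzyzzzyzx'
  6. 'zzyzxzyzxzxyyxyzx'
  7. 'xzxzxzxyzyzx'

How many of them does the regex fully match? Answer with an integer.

1

1. 'zxzx' → no match
2. 'zzyzyyxyyzx' → no match
3 → no match
4. 'zzxzyzzxzzxx' → no match
5. 'yxxzyzzzyzx' → no match
6 → no match
7. 'xzxzxzxyzyzx' → match
Total matched: 1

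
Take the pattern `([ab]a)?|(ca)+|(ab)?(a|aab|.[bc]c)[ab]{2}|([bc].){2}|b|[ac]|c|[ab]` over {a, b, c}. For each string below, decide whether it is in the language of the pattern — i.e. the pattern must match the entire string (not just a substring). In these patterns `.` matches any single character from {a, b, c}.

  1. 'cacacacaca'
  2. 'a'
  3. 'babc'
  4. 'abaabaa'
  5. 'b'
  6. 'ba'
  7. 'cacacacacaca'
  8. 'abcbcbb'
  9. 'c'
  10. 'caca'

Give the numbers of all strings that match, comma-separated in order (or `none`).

1 → match
2 → match
3 → match
4 → match
5 → match
6 → match
7 → match
8 → match
9 → match
10 → match

1, 2, 3, 4, 5, 6, 7, 8, 9, 10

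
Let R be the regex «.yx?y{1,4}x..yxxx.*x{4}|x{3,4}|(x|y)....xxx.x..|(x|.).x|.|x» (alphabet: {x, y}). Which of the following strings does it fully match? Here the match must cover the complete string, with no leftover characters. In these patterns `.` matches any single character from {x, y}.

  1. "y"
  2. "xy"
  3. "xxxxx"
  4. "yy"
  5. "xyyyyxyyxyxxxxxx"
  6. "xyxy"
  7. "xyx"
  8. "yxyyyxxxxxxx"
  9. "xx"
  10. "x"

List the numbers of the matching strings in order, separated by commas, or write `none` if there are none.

1. "y" → match
2. "xy" → no match
3. "xxxxx" → no match
4. "yy" → no match
5 → no match
6. "xyxy" → no match
7. "xyx" → match
8. "yxyyyxxxxxxx" → match
9. "xx" → no match
10. "x" → match

1, 7, 8, 10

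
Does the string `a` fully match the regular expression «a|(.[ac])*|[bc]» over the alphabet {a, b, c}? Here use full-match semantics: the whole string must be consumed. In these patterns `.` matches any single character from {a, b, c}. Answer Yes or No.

Yes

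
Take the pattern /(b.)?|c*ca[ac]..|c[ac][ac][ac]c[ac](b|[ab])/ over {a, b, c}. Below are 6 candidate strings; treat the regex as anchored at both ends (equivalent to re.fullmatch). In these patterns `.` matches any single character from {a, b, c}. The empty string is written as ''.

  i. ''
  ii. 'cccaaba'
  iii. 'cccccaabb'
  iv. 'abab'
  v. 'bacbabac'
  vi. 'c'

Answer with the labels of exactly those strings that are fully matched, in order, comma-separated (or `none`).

i, ii, iii

i → match
ii → match
iii → match
iv → no match
v → no match
vi → no match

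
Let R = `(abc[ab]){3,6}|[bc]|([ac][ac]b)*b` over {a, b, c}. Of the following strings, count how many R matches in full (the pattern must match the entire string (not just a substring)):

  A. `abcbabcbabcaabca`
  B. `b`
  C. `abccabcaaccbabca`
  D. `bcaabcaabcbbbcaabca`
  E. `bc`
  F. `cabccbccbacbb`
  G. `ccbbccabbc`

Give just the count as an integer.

3

A → match
B → match
C → no match
D → no match
E → no match
F → match
G → no match
Total matched: 3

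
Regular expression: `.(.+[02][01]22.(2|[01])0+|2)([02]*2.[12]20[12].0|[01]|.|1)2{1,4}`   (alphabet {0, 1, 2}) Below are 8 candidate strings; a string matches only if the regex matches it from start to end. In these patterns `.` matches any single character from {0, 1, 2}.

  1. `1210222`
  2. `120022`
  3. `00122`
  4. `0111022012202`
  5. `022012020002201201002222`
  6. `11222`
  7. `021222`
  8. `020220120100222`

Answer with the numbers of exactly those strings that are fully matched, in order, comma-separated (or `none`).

7, 8

1 → no match
2 → no match
3 → no match
4 → no match
5 → no match
6 → no match
7 → match
8 → match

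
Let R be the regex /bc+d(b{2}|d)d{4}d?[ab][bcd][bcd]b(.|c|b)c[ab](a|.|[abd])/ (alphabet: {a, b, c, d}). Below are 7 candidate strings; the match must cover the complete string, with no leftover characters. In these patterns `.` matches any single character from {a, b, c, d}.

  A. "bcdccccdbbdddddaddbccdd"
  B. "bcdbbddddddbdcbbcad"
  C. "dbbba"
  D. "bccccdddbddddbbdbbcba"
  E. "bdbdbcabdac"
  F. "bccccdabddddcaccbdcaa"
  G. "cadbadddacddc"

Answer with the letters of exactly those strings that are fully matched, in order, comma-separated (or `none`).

A → no match
B → no match
C → no match — must start with "bc"
D → no match
E → no match — must start with "bc"
F → no match
G → no match — must start with "bc"

none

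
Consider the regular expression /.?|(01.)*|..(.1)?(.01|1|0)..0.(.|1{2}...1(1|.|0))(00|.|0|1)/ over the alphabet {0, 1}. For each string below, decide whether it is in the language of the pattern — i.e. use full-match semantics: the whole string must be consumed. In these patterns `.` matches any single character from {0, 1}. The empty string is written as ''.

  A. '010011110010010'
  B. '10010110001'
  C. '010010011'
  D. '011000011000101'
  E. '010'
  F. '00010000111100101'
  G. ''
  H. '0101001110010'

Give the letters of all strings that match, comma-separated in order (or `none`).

A → no match
B. '10010110001' → match
C. '010010011' → match
D → match
E. '010' → match
F → match
G. '' → match
H → match

B, C, D, E, F, G, H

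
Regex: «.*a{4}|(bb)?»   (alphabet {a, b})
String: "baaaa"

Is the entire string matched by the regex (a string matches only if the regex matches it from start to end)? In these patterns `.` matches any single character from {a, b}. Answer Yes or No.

Yes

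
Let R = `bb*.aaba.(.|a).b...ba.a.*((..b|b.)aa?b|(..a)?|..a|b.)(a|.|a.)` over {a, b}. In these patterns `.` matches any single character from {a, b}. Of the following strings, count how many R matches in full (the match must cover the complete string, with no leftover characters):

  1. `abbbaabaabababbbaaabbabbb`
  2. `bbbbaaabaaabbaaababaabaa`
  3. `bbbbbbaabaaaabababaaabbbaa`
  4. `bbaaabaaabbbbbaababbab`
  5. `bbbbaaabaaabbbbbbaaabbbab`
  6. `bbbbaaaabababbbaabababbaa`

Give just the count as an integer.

1 → no match — must start with `b`
2 → match
3 → match
4 → no match
5 → match
6 → no match
Total matched: 3

3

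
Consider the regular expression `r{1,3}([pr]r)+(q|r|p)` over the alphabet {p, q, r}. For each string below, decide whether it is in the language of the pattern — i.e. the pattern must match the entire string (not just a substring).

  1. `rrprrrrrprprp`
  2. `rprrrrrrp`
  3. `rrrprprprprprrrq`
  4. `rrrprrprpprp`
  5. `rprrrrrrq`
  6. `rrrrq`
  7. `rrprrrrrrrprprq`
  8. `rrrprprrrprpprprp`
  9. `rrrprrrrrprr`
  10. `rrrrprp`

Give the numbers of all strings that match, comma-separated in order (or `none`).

1, 3, 6, 7, 9, 10

1 → match
2 → no match
3 → match
4 → no match
5 → no match
6 → match
7 → match
8 → no match
9 → match
10 → match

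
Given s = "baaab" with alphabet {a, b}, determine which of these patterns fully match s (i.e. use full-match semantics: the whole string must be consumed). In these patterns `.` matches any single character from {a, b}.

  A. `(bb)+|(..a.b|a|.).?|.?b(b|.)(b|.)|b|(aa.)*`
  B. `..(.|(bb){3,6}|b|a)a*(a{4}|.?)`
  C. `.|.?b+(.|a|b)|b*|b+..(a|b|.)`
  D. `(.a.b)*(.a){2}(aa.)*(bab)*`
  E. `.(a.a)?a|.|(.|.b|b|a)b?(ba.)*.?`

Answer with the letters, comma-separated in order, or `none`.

A, B

A → match
B → match
C → no match
D → no match
E → no match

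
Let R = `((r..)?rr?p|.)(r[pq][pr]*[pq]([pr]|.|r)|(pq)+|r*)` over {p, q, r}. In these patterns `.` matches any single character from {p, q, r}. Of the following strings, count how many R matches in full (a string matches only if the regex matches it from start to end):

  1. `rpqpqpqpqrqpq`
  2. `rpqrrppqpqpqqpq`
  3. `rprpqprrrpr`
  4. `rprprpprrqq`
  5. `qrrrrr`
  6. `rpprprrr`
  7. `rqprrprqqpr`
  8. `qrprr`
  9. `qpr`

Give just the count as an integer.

1 → no match
2 → no match
3. `rprpqprrrpr` → no match
4. `rprprpprrqq` → match
5. `qrrrrr` → match
6. `rpprprrr` → match
7. `rqprrprqqpr` → no match
8. `qrprr` → no match
9. `qpr` → no match
Total matched: 3

3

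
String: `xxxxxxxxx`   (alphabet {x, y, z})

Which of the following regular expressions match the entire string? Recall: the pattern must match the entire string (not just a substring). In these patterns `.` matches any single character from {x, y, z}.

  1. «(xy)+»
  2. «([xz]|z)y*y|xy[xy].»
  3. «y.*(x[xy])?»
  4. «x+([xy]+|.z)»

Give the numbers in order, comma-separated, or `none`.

1 → no match — must start with `xy`
2 → no match
3 → no match — must start with `y`
4 → match

4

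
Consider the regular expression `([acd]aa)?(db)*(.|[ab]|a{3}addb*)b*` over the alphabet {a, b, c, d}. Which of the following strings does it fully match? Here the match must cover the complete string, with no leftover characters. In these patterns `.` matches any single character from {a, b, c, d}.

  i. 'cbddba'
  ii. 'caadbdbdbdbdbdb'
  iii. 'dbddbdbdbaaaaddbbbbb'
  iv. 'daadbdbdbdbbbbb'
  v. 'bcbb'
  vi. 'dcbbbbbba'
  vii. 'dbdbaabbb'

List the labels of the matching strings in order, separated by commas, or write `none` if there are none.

i → no match
ii → match
iii → no match
iv → match
v → no match
vi → no match
vii → no match

ii, iv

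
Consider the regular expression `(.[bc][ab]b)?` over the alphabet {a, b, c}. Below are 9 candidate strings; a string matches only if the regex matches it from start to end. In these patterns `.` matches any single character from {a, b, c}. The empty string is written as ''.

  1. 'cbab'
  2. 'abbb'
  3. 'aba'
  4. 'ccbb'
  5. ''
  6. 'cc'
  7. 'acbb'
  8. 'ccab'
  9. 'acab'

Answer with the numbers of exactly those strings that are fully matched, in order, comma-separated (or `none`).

1, 2, 4, 5, 7, 8, 9

1 → match
2 → match
3 → no match
4 → match
5 → match
6 → no match
7 → match
8 → match
9 → match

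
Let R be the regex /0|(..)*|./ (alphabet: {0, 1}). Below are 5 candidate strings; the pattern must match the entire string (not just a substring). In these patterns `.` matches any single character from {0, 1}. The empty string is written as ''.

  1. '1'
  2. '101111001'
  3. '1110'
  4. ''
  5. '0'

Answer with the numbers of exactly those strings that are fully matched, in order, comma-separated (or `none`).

1, 3, 4, 5

1 → match
2 → no match
3 → match
4 → match
5 → match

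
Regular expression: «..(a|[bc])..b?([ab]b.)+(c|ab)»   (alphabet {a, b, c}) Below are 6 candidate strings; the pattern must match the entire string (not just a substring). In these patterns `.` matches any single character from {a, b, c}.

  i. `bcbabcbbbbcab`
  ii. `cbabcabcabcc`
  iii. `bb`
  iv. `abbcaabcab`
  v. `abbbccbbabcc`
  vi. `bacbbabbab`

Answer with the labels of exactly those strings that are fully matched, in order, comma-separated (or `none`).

i → no match
ii → match
iii → no match
iv → match
v → no match
vi → match

ii, iv, vi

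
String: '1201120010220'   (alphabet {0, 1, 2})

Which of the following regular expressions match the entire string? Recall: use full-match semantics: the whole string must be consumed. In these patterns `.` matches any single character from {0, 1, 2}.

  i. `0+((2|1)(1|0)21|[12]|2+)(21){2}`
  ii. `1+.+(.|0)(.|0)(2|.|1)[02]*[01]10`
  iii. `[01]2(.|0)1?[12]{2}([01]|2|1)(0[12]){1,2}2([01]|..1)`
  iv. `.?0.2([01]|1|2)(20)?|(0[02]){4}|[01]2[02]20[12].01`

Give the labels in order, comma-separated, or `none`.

i → no match — must start with '0'
ii → no match — must end with '10'
iii → match
iv → no match

iii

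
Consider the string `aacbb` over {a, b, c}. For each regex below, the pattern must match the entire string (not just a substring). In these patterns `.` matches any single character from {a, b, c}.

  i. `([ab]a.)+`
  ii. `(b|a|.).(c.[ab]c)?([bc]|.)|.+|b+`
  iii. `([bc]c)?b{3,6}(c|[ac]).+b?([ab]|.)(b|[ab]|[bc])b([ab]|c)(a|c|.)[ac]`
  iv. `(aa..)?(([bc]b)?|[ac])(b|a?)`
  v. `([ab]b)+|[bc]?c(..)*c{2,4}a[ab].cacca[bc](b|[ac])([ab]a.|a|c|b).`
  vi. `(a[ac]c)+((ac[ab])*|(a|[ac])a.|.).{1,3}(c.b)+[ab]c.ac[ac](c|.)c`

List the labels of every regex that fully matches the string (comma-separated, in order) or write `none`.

i → no match
ii → match
iii → no match
iv → match
v → no match
vi → no match — must end with `c`

ii, iv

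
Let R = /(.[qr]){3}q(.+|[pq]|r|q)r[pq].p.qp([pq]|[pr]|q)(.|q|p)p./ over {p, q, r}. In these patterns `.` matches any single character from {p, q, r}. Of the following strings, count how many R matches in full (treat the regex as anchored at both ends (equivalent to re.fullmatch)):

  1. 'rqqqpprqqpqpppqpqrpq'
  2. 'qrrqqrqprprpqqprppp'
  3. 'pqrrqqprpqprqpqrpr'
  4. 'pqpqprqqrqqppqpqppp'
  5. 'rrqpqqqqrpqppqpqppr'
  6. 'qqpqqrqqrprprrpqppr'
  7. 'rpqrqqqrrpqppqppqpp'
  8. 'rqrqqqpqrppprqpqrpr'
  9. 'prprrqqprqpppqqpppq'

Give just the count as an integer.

2

1 → no match
2 → match
3 → no match
4 → match
5 → no match
6 → no match
7 → no match
8 → no match
9 → no match
Total matched: 2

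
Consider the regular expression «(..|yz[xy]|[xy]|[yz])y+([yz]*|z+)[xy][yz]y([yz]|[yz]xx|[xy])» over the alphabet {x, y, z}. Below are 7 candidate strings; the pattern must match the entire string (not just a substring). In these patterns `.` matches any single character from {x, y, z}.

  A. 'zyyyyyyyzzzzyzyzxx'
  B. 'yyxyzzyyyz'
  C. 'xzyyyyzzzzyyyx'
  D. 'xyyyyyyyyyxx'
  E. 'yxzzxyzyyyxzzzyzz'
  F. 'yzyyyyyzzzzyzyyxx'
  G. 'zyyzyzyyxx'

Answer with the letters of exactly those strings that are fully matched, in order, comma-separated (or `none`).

A → match
B. 'yyxyzzyyyz' → no match
C → match
D. 'xyyyyyyyyyxx' → match
E → no match
F → match
G. 'zyyzyzyyxx' → match

A, C, D, F, G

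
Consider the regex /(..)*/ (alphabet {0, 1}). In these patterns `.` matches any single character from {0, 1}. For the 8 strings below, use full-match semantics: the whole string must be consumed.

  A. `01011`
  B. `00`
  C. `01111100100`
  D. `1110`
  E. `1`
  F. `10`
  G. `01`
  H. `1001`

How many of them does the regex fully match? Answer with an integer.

A → no match
B → match
C → no match
D → match
E → no match
F → match
G → match
H → match
Total matched: 5

5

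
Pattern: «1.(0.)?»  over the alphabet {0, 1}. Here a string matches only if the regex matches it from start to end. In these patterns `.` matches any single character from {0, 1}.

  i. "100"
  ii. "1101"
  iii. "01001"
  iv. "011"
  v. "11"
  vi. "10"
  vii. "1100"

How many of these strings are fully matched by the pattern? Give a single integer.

i. "100" → no match
ii. "1101" → match
iii. "01001" → no match — must start with "1"
iv. "011" → no match — must start with "1"
v. "11" → match
vi. "10" → match
vii. "1100" → match
Total matched: 4

4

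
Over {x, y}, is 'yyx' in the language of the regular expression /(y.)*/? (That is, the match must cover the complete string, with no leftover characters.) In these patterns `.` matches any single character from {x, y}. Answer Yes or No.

No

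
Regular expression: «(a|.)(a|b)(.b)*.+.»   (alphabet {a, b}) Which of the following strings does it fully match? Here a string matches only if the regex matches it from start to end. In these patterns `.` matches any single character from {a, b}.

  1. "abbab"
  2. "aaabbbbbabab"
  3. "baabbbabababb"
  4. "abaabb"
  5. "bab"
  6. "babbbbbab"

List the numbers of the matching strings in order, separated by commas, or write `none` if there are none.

1 → match
2 → match
3 → match
4 → match
5 → no match
6 → match

1, 2, 3, 4, 6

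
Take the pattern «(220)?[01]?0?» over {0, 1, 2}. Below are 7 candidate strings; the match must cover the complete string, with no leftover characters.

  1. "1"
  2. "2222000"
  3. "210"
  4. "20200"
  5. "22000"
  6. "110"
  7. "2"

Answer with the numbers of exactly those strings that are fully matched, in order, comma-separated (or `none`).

1, 5

1 → match
2 → no match
3 → no match
4 → no match
5 → match
6 → no match
7 → no match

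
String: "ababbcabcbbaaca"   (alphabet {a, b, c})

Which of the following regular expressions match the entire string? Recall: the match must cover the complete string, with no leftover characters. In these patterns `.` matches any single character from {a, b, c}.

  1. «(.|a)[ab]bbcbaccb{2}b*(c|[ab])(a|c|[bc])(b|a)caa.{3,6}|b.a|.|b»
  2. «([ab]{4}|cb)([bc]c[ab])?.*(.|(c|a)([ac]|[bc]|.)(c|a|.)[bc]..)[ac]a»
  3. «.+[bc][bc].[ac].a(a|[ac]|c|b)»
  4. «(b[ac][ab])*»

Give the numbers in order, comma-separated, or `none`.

2

1 → no match
2 → match
3 → no match
4 → no match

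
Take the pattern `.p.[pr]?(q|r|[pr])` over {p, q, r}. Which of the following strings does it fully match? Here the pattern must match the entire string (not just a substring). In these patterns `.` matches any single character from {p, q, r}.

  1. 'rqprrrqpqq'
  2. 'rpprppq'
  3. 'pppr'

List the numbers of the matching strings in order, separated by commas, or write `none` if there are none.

1 → no match
2 → no match
3 → match

3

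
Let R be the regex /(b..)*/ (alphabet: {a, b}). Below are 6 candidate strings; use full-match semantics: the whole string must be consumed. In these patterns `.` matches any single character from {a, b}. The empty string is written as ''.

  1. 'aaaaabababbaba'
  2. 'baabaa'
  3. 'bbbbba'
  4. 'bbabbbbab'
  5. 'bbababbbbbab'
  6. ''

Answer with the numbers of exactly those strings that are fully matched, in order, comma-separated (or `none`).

1 → no match
2 → match
3 → match
4 → match
5 → match
6 → match

2, 3, 4, 5, 6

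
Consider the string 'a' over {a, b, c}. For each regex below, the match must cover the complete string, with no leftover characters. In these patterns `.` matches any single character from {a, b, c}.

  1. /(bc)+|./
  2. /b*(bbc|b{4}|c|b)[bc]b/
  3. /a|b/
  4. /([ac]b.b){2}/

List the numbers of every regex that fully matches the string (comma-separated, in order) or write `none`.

1 → match
2 → no match — must end with 'b'
3 → match
4 → no match — must end with 'b'

1, 3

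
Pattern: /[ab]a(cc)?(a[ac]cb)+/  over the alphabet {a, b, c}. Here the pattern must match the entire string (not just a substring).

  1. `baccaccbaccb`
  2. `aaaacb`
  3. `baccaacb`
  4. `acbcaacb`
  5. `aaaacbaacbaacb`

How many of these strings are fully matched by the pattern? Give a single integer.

1 → match
2 → match
3 → match
4 → no match
5 → match
Total matched: 4

4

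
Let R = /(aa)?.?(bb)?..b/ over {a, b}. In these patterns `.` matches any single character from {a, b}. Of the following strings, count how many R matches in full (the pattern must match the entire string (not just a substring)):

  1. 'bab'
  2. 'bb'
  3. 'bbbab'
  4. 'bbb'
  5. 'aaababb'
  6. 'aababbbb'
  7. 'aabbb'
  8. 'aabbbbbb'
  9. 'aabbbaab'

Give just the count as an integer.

6

1 → match
2 → no match
3 → match
4 → match
5 → no match
6 → no match
7 → match
8 → match
9 → match
Total matched: 6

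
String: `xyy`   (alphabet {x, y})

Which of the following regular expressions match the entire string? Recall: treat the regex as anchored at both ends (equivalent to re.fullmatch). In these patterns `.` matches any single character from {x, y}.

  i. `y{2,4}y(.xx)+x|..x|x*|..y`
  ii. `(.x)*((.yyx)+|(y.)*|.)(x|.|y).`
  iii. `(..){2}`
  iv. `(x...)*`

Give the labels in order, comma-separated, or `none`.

i → match
ii → match
iii → no match
iv → no match

i, ii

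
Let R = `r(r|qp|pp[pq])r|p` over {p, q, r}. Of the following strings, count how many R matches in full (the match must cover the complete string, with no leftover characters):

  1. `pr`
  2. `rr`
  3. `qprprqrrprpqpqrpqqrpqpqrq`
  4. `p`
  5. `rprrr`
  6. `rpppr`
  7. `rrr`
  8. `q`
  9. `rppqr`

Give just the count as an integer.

4

1 → no match
2 → no match
3 → no match
4 → match
5 → no match
6 → match
7 → match
8 → no match
9 → match
Total matched: 4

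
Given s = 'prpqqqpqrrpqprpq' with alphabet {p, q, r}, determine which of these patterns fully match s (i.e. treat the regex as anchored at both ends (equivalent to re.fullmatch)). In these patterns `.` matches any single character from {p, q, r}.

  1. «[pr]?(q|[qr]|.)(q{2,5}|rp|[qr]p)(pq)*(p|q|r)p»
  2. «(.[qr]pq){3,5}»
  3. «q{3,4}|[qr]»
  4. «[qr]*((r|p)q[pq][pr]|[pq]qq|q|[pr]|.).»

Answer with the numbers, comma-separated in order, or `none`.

2

1 → no match — must end with 'p'
2 → match
3 → no match
4 → no match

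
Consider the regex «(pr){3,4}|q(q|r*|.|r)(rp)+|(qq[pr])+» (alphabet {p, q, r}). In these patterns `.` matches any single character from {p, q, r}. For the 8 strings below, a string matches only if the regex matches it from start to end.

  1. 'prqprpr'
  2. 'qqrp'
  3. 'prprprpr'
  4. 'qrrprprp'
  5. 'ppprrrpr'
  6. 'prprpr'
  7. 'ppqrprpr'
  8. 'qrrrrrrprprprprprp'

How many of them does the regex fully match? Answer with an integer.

1 → no match
2 → match
3 → match
4 → match
5 → no match
6 → match
7 → no match
8 → match
Total matched: 5

5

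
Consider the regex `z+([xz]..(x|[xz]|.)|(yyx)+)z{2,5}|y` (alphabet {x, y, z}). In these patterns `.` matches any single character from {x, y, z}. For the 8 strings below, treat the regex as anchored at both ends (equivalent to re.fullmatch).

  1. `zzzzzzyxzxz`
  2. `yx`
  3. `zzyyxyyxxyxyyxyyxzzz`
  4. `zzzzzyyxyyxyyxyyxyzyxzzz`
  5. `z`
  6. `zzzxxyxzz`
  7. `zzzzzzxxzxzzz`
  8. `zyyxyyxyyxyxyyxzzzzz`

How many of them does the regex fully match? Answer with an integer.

1. `zzzzzzyxzxz` → no match
2. `yx` → no match
3 → no match
4 → no match
5. `z` → no match
6. `zzzxxyxzz` → match
7 → match
8 → no match
Total matched: 2

2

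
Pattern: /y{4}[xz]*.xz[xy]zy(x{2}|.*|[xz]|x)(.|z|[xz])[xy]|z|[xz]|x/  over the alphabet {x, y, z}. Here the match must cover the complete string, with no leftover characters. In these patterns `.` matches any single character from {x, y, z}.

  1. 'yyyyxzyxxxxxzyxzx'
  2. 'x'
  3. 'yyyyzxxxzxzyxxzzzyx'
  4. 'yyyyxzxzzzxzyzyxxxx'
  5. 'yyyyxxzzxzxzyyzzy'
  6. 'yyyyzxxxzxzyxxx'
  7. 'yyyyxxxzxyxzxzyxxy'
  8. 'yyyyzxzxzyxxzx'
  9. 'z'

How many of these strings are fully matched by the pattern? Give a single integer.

1 → no match
2 → match
3 → match
4 → match
5 → match
6 → match
7 → match
8 → match
9 → match
Total matched: 8

8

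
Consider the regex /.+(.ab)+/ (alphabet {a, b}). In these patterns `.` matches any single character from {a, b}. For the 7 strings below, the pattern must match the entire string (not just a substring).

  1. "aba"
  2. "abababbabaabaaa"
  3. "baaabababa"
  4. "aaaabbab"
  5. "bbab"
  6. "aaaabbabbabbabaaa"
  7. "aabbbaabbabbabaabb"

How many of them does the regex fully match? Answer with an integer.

2

1 → no match — must end with "ab"
2 → no match — must end with "ab"
3 → no match — must end with "ab"
4 → match
5 → match
6 → no match — must end with "ab"
7 → no match — must end with "ab"
Total matched: 2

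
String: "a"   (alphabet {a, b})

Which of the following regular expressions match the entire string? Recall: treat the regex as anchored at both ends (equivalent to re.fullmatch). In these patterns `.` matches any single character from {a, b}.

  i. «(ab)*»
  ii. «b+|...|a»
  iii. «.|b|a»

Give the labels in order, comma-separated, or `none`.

i → no match
ii → match
iii → match

ii, iii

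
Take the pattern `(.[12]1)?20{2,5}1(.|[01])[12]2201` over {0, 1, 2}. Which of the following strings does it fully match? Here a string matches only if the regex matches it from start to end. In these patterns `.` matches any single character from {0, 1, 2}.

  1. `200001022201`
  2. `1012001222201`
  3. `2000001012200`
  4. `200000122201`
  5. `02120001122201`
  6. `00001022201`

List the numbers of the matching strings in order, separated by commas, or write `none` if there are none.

1 → match
2 → no match
3 → no match — must end with `2201`
4 → no match
5 → match
6 → no match

1, 5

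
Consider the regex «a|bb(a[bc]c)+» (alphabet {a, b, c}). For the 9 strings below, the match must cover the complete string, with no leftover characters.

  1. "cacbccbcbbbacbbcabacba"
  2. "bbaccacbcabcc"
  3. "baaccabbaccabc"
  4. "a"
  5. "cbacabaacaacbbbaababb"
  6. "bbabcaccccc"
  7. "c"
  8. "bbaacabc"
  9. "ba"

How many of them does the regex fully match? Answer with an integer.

1

1 → no match
2 → no match
3 → no match
4 → match
5 → no match
6 → no match
7 → no match
8 → no match
9 → no match
Total matched: 1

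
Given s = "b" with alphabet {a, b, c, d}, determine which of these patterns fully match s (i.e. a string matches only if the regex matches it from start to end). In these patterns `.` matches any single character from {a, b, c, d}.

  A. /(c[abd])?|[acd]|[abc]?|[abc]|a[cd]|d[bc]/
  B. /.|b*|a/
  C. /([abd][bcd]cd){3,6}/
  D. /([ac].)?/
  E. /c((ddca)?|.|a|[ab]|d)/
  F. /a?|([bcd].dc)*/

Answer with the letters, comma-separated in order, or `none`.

A, B

A → match
B → match
C → no match — must end with "cd"
D → no match
E → no match — must start with "c"
F → no match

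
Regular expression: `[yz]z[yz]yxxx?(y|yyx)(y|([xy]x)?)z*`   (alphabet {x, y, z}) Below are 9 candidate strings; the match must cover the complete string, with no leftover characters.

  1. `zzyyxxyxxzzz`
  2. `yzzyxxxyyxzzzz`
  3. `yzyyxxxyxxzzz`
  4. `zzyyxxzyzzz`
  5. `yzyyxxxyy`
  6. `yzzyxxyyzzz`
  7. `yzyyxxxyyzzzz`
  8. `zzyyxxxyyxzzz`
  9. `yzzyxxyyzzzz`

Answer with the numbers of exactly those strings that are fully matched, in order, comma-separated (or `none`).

1, 2, 3, 5, 6, 7, 8, 9

1. `zzyyxxyxxzzz` → match
2 → match
3 → match
4. `zzyyxxzyzzz` → no match
5. `yzyyxxxyy` → match
6. `yzzyxxyyzzz` → match
7 → match
8 → match
9. `yzzyxxyyzzzz` → match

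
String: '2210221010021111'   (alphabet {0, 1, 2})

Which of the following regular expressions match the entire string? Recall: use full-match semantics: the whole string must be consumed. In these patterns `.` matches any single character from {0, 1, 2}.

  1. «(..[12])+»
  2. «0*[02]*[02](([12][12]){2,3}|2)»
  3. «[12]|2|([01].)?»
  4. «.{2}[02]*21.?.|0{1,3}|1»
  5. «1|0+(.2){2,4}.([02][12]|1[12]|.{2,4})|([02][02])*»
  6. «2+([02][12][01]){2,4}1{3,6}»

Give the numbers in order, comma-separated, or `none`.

6

1 → no match
2 → no match
3 → no match
4 → no match
5 → no match
6 → match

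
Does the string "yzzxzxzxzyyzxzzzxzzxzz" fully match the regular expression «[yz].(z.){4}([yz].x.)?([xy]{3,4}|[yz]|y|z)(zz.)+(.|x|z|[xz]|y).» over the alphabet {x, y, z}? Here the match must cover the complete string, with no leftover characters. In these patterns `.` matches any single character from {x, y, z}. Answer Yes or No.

No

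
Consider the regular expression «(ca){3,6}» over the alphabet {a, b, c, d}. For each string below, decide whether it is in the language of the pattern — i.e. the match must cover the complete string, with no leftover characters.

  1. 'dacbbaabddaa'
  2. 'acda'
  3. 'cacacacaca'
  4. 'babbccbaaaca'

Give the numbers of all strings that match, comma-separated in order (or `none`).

1 → no match — must start with 'ca'
2 → no match — must start with 'ca'
3 → match
4 → no match — must start with 'ca'

3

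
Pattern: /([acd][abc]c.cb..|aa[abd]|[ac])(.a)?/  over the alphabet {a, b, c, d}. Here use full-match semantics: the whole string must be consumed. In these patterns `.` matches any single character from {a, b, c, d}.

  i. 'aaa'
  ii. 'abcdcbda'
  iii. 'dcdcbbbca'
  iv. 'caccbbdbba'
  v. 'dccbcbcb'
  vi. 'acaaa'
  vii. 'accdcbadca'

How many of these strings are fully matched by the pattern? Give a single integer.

i → match
ii → match
iii → no match
iv → no match
v → match
vi → no match
vii → match
Total matched: 4

4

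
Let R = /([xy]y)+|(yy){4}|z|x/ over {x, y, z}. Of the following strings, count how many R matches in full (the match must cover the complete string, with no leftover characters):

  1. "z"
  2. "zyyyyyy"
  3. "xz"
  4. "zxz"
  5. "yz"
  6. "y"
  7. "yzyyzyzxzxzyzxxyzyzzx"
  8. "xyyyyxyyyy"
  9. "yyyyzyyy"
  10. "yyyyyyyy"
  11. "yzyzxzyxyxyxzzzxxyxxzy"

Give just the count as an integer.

1 → match
2 → no match
3 → no match
4 → no match
5 → no match
6 → no match
7 → no match
8 → no match
9 → no match
10 → match
11 → no match
Total matched: 2

2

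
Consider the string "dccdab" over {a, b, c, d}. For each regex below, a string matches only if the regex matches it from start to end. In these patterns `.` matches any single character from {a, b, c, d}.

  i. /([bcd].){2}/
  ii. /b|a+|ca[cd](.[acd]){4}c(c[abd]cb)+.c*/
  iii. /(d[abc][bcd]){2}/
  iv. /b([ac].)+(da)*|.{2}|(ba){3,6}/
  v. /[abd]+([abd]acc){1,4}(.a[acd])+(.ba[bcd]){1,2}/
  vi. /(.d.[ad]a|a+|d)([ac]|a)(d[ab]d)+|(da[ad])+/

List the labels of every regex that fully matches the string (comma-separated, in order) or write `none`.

iii

i → no match
ii → no match
iii → match
iv → no match
v → no match
vi → no match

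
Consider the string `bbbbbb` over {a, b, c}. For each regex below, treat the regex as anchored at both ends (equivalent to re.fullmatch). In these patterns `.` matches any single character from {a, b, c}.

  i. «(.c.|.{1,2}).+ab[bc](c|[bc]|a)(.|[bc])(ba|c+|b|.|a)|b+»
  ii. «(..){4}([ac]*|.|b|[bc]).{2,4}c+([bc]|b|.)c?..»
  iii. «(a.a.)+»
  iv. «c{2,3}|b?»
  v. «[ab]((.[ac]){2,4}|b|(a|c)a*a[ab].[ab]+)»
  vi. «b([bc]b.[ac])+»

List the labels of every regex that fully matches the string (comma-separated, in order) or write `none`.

i

i → match
ii → no match
iii → no match — must start with `a`
iv → no match
v → no match
vi → no match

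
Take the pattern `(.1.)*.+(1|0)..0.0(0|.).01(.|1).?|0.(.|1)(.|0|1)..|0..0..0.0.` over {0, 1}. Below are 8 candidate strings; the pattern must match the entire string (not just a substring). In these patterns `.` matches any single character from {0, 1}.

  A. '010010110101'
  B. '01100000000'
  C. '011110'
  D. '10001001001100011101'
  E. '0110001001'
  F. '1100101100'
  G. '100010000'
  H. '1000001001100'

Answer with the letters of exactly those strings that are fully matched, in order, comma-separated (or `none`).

C

A → no match
B → no match
C → match
D → no match
E → no match
F → no match
G → no match
H → no match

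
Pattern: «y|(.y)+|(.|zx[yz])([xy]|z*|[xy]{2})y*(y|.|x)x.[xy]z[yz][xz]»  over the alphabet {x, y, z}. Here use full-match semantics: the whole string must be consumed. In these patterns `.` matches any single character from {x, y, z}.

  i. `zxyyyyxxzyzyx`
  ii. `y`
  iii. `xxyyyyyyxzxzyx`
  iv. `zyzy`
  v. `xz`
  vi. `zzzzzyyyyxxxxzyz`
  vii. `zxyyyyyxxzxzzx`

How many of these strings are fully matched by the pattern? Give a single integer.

i → match
ii. `y` → match
iii → match
iv. `zyzy` → match
v. `xz` → no match
vi → match
vii → match
Total matched: 6

6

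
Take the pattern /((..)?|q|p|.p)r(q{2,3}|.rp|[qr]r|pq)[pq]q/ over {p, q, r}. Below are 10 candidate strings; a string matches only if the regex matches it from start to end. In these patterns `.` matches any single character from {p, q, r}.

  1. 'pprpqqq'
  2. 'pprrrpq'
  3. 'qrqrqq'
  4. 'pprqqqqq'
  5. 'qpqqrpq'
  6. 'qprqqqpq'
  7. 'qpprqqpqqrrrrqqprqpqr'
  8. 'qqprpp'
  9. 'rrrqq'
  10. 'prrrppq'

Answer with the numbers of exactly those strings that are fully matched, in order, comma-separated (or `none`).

1, 2, 3, 4, 6, 9, 10

1. 'pprpqqq' → match
2. 'pprrrpq' → match
3. 'qrqrqq' → match
4. 'pprqqqqq' → match
5. 'qpqqrpq' → no match
6. 'qprqqqpq' → match
7 → no match — must end with 'q'
8. 'qqprpp' → no match — must end with 'q'
9. 'rrrqq' → match
10. 'prrrppq' → match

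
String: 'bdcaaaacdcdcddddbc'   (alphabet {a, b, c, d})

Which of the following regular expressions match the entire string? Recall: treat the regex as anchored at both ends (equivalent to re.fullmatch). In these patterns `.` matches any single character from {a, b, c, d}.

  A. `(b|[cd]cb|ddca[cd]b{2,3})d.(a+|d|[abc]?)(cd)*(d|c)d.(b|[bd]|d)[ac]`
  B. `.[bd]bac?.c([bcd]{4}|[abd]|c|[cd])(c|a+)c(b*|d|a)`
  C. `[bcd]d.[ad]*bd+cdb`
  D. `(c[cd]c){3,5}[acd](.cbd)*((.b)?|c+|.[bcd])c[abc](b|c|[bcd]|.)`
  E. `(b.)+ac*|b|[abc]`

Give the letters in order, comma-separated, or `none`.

A → match
B → no match
C → no match — must end with 'dcdb'
D → no match — must start with 'c'
E → no match

A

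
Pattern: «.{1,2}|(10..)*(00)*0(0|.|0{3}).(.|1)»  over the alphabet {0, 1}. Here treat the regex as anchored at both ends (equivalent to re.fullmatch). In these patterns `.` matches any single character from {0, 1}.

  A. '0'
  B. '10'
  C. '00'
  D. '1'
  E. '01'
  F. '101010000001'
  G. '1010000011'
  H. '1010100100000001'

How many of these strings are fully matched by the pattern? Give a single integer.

A → match
B → match
C → match
D → match
E → match
F → match
G → match
H → match
Total matched: 8

8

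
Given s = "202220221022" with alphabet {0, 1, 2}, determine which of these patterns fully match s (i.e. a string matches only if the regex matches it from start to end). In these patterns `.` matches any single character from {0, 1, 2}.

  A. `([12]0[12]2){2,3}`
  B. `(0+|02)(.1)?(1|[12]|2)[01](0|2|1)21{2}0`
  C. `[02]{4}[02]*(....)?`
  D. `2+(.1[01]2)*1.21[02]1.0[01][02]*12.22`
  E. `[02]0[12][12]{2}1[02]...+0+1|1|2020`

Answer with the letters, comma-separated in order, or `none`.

A → match
B → no match — must end with "10"
C → match
D → no match
E → no match

A, C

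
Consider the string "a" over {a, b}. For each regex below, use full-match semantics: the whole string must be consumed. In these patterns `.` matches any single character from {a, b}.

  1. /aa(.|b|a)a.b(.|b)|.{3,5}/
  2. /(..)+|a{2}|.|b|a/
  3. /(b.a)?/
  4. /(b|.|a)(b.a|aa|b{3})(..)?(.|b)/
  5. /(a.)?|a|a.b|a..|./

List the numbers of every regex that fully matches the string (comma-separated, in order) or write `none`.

1 → no match
2 → match
3 → no match
4 → no match
5 → match

2, 5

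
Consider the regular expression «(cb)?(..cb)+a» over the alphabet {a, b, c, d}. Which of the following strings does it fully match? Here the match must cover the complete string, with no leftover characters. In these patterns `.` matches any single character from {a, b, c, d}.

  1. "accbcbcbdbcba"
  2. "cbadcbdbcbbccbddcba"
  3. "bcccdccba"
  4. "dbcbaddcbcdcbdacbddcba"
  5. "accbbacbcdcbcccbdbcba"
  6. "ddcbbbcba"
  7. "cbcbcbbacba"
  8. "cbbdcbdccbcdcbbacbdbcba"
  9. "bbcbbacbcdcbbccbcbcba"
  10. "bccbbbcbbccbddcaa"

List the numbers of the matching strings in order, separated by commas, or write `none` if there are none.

1 → match
2 → match
3 → no match
4 → no match
5 → match
6 → match
7 → match
8 → match
9 → match
10 → no match — must end with "cba"

1, 2, 5, 6, 7, 8, 9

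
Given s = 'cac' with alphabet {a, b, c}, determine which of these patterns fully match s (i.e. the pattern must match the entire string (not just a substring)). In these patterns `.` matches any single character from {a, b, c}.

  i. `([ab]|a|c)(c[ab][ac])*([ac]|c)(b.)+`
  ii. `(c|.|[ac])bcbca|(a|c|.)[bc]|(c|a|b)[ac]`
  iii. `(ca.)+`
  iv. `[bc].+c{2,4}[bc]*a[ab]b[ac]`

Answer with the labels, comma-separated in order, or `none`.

iii

i → no match
ii → no match
iii → match
iv → no match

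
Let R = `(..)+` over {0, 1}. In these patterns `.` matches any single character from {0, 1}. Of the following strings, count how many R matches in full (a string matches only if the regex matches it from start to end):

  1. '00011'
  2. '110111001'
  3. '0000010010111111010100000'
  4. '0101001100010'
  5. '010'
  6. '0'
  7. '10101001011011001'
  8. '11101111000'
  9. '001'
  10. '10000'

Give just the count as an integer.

0

1 → no match
2 → no match
3 → no match
4 → no match
5 → no match
6 → no match
7 → no match
8 → no match
9 → no match
10 → no match
Total matched: 0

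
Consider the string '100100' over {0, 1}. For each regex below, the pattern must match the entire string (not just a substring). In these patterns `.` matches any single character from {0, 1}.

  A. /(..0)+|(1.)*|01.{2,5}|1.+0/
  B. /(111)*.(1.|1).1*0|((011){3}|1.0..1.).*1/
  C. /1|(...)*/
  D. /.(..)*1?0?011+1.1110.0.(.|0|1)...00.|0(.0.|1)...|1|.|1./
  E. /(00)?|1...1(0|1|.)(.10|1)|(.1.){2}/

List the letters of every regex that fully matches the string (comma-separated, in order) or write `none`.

A, C

A → match
B → no match
C → match
D → no match
E → no match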